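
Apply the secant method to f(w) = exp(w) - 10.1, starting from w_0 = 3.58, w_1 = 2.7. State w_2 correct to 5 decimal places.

f(w_0) = 25.773541, f(w_1) = 4.779732
w_2 = 2.700000 - (4.779732)·(2.700000 - 3.580000)/(4.779732 - (25.773541)) = 2.499647; f(w_2) = 2.078199

2.49965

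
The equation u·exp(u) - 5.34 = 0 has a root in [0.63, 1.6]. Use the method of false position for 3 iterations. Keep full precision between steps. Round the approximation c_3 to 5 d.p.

1.36098

f(0.630000) = -4.157105, f(1.600000) = 2.584852
step 1: c = 1.228104, f(c) = -1.146332 < 0 → new bracket [1.228104, 1.600000]
step 2: c = 1.342362, f(c) = -0.201340 < 0 → new bracket [1.342362, 1.600000]
step 3: c = 1.360980, f(c) = -0.032163 < 0 → new bracket [1.360980, 1.600000]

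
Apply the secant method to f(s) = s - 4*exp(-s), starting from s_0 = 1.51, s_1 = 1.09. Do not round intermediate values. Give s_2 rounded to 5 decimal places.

1.21147

Secant update: s_(k+1) = s_k − f(s_k)·(s_k − s_(k-1))/(f(s_k) − f(s_(k-1))).
f(s_0) = 0.626360, f(s_1) = -0.254866
s_2 = 1.090000 - (-0.254866)·(1.090000 - 1.510000)/(-0.254866 - (0.626360)) = 1.211471; f(s_2) = 0.020436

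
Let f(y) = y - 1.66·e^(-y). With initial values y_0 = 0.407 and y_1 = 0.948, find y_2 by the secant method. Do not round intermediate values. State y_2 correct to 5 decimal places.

f(y_0) = -0.697969, f(y_1) = 0.304725
y_2 = 0.948000 - (0.304725)·(0.948000 - 0.407000)/(0.304725 - (-0.697969)) = 0.783587; f(y_2) = 0.025357

0.78359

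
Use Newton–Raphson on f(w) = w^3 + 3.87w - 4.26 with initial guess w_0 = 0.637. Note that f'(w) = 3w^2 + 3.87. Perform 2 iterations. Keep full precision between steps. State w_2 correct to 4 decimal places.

0.9080

w_0 = 0.637000: f = -1.536335, f' = 5.087307 → w_1 = 0.637000 - (-1.536335)/(5.087307) = 0.938994
w_1 = 0.938994: f = 0.201826, f' = 6.515128 → w_2 = 0.938994 - (0.201826)/(6.515128) = 0.908016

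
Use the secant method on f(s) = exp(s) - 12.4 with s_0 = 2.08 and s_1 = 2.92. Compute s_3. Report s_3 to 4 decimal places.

2.5011

f(s_0) = -4.395531, f(s_1) = 6.141287
s_2 = 2.920000 - (6.141287)·(2.920000 - 2.080000)/(6.141287 - (-4.395531)) = 2.430414; f(s_2) = -1.036417
s_3 = 2.430414 - (-1.036417)·(2.430414 - 2.920000)/(-1.036417 - (6.141287)) = 2.501107; f(s_3) = -0.204012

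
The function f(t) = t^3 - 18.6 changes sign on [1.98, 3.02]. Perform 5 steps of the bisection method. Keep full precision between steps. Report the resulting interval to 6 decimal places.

f(1.980000) = -10.837608, f(3.020000) = 8.943608 (opposite signs)
step 1: m = 2.500000, f(m) = -2.975000 < 0 → root in [2.500000, 3.020000]
step 2: m = 2.760000, f(m) = 2.424576 > 0 → root in [2.500000, 2.760000]
step 3: m = 2.630000, f(m) = -0.408553 < 0 → root in [2.630000, 2.760000]
step 4: m = 2.695000, f(m) = 0.973852 > 0 → root in [2.630000, 2.695000]
step 5: m = 2.662500, f(m) = 0.274213 > 0 → root in [2.630000, 2.662500]

[2.630000, 2.662500]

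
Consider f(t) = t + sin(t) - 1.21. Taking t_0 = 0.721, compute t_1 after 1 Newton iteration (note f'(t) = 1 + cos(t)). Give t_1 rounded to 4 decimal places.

Newton update: t ← t − f(t)/f'(t).
t_0 = 0.721000: f = 0.171136, f' = 1.751146 → t_1 = 0.721000 - (0.171136)/(1.751146) = 0.623272

0.6233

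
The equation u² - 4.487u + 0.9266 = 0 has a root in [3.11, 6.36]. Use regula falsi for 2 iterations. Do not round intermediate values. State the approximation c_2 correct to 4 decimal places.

False-position update: c = (a·f(b) − b·f(a))/(f(b) − f(a)); replace the endpoint whose sign matches f(c).
f(3.110000) = -3.355870, f(6.360000) = 12.838880
step 1: c = 3.783464, f(c) = -1.735204 < 0 → new bracket [3.783464, 6.360000]
step 2: c = 4.090229, f(c) = -0.696286 < 0 → new bracket [4.090229, 6.360000]

4.0902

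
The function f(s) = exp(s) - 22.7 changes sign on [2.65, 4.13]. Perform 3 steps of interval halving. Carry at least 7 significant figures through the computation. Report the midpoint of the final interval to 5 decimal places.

3.11250

f(2.650000) = -8.545961, f(4.130000) = 39.477923 (opposite signs)
step 1: m = 3.390000, f(m) = 6.965952 > 0 → root in [2.650000, 3.390000]
step 2: m = 3.020000, f(m) = -2.208708 < 0 → root in [3.020000, 3.390000]
step 3: m = 3.205000, f(m) = 1.955500 > 0 → root in [3.020000, 3.205000]
Midpoint of [3.020000, 3.205000] = 3.112500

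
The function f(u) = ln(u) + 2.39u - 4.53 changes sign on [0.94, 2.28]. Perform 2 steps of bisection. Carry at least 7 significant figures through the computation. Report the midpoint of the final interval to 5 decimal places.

1.77750

f(0.940000) = -2.345275, f(2.280000) = 1.743375 (opposite signs)
step 1: m = 1.610000, f(m) = -0.205866 < 0 → root in [1.610000, 2.280000]
step 2: m = 1.945000, f(m) = 0.783812 > 0 → root in [1.610000, 1.945000]
Midpoint of [1.610000, 1.945000] = 1.777500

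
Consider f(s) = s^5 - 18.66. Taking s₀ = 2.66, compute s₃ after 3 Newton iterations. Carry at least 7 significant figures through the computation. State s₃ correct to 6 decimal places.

1.810763

Newton update: s ← s − f(s)/f'(s).
f'(s) = 5s⁴
s_0 = 2.660000: f = 114.510547, f' = 250.320577 → s_1 = 2.660000 - (114.510547)/(250.320577) = 2.202544
s_1 = 2.202544: f = 33.175032, f' = 117.670799 → s_2 = 2.202544 - (33.175032)/(117.670799) = 1.920614
s_2 = 1.920614: f = 7.473641, f' = 68.034616 → s_3 = 1.920614 - (7.473641)/(68.034616) = 1.810763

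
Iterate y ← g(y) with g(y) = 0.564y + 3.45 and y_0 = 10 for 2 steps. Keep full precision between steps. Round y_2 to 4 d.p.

8.5768

y_1 = g(10.000000) = 9.090000
y_2 = g(9.090000) = 8.576760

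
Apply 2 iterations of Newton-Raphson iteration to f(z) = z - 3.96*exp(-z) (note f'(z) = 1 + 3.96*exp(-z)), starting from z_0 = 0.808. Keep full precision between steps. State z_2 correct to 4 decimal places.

z_0 = 0.808000: f = -0.957165, f' = 2.765165 → z_1 = 0.808000 - (-0.957165)/(2.765165) = 1.154151
z_1 = 1.154151: f = -0.094536, f' = 2.248687 → z_2 = 1.154151 - (-0.094536)/(2.248687) = 1.196192

1.1962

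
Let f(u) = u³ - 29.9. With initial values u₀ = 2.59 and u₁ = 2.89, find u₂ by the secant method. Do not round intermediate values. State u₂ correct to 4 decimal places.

3.1456

f(u_0) = -12.526021, f(u_1) = -5.762431
u_2 = 2.890000 - (-5.762431)·(2.890000 - 2.590000)/(-5.762431 - (-12.526021)) = 3.145593; f(u_2) = 1.224886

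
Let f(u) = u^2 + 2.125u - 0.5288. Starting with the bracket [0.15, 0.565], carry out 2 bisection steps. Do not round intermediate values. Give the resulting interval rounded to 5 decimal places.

f(0.150000) = -0.187550, f(0.565000) = 0.991050 (opposite signs)
step 1: m = 0.357500, f(m) = 0.358694 > 0 → root in [0.150000, 0.357500]
step 2: m = 0.253750, f(m) = 0.074808 > 0 → root in [0.150000, 0.253750]

[0.15000, 0.25375]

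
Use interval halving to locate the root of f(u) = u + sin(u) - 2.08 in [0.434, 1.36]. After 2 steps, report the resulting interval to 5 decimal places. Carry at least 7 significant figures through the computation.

f(0.434000) = -1.225497, f(1.360000) = 0.257865 (opposite signs)
step 1: m = 0.897000, f(m) = -0.401541 < 0 → root in [0.897000, 1.360000]
step 2: m = 1.128500, f(m) = -0.047729 < 0 → root in [1.128500, 1.360000]

[1.12850, 1.36000]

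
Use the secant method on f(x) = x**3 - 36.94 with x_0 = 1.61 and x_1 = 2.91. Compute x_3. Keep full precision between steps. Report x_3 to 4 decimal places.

3.2846

Secant update: x_(k+1) = x_k − f(x_k)·(x_k − x_(k-1))/(f(x_k) − f(x_(k-1))).
f(x_0) = -32.766719, f(x_1) = -12.297829
x_2 = 2.910000 - (-12.297829)·(2.910000 - 1.610000)/(-12.297829 - (-32.766719)) = 3.691048; f(x_2) = 13.346214
x_3 = 3.691048 - (13.346214)·(3.691048 - 2.910000)/(13.346214 - (-12.297829)) = 3.284558; f(x_3) = -1.505123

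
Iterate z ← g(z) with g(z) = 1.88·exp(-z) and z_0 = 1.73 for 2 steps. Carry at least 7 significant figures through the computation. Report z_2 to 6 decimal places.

1.347131

z_1 = g(1.730000) = 0.333295
z_2 = g(0.333295) = 1.347131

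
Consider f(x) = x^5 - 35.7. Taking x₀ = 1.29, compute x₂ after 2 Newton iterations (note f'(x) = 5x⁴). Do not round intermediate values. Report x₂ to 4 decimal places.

x_0 = 1.290000: f = -32.127695, f' = 13.846144 → x_1 = 1.290000 - (-32.127695)/(13.846144) = 3.610335
x_1 = 3.610335: f = 577.691287, f' = 849.493552 → x_2 = 3.610335 - (577.691287)/(849.493552) = 2.930293

2.9303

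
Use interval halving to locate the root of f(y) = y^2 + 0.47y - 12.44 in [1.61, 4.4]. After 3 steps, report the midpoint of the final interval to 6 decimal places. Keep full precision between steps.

3.179375

f(1.610000) = -9.091200, f(4.400000) = 8.988000 (opposite signs)
step 1: m = 3.005000, f(m) = -1.997625 < 0 → root in [3.005000, 4.400000]
step 2: m = 3.702500, f(m) = 3.008681 > 0 → root in [3.005000, 3.702500]
step 3: m = 3.353750, f(m) = 0.383902 > 0 → root in [3.005000, 3.353750]
Midpoint of [3.005000, 3.353750] = 3.179375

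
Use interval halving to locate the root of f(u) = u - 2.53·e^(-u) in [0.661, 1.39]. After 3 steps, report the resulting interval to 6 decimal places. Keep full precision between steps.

[0.934375, 1.025500]

f(0.661000) = -0.645327, f(1.390000) = 0.759839 (opposite signs)
step 1: m = 1.025500, f(m) = 0.118199 > 0 → root in [0.661000, 1.025500]
step 2: m = 0.843250, f(m) = -0.245434 < 0 → root in [0.843250, 1.025500]
step 3: m = 0.934375, f(m) = -0.059488 < 0 → root in [0.934375, 1.025500]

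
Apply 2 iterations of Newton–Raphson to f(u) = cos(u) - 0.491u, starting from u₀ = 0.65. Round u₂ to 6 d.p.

f'(u) = -sin(u) - 0.491
u_0 = 0.650000: f = 0.476934, f' = -1.096186 → u_1 = 0.650000 - (0.476934)/(-1.096186) = 1.085085
u_1 = 1.085085: f = -0.065939, f' = -1.375343 → u_2 = 1.085085 - (-0.065939)/(-1.375343) = 1.037141

1.037141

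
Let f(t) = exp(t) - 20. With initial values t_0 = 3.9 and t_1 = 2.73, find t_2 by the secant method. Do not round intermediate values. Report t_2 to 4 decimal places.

f(t_0) = 29.402449, f(t_1) = -4.667113
t_2 = 2.730000 - (-4.667113)·(2.730000 - 3.900000)/(-4.667113 - (29.402449)) = 2.890276; f(t_2) = -2.001729

2.8903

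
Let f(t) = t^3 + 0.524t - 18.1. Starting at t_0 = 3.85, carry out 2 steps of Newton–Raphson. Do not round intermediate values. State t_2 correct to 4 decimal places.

f'(t) = 3t^2 + 0.524
t_0 = 3.850000: f = 40.984025, f' = 44.991500 → t_1 = 3.850000 - (40.984025)/(44.991500) = 2.939072
t_1 = 2.939072: f = 8.828197, f' = 26.438430 → t_2 = 2.939072 - (8.828197)/(26.438430) = 2.605156

2.6052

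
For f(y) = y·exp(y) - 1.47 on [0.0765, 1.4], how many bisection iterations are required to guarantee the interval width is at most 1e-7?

Initial width b − a = 1.4 − 0.0765 = 1.323500.
After n steps the width is (b−a)/2^n; need (b−a)/2^n ≤ 1e-7.
So n ≥ log₂(1.323500/1e-7) = log₂(13235000.0000) ≈ 23.6579.
Hence n = 24.

24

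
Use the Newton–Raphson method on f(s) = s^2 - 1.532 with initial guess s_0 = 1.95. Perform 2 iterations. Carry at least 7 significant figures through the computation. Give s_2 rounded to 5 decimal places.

1.24393

Newton update: s ← s − f(s)/f'(s).
f'(s) = 2s
s_0 = 1.950000: f = 2.270500, f' = 3.900000 → s_1 = 1.950000 - (2.270500)/(3.900000) = 1.367821
s_1 = 1.367821: f = 0.338933, f' = 2.735641 → s_2 = 1.367821 - (0.338933)/(2.735641) = 1.243925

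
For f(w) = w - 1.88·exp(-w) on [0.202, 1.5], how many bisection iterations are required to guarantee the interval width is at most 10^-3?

Initial width b − a = 1.5 − 0.202 = 1.298000.
After n steps the width is (b−a)/2^n; need (b−a)/2^n ≤ 10^-3.
So n ≥ log₂(1.298000/10^-3) = log₂(1298.0000) ≈ 10.3421.
Hence n = 11.

11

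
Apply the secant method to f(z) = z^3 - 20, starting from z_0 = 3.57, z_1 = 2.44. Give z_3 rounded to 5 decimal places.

2.72267

f(z_0) = 25.499293, f(z_1) = -5.473216
z_2 = 2.440000 - (-5.473216)·(2.440000 - 3.570000)/(-5.473216 - (25.499293)) = 2.639685; f(z_2) = -1.606849
z_3 = 2.639685 - (-1.606849)·(2.639685 - 2.440000)/(-1.606849 - (-5.473216)) = 2.722673; f(z_3) = 0.183032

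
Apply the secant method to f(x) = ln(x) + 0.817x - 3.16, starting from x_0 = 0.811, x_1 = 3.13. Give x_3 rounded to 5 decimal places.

2.66515

f(x_0) = -2.706900, f(x_1) = 0.538243
x_2 = 3.130000 - (0.538243)·(3.130000 - 0.811000)/(0.538243 - (-2.706900)) = 2.745368; f(x_2) = 0.092881
x_3 = 2.745368 - (0.092881)·(2.745368 - 3.130000)/(0.092881 - (0.538243)) = 2.665153; f(x_3) = -0.002309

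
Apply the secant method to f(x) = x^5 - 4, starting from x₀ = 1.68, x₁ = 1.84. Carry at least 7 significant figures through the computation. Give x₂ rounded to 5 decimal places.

1.48523

f(x_0) = 9.382782, f(x_1) = 17.090609
x_2 = 1.840000 - (17.090609)·(1.840000 - 1.680000)/(17.090609 - (9.382782)) = 1.485231; f(x_2) = 3.227201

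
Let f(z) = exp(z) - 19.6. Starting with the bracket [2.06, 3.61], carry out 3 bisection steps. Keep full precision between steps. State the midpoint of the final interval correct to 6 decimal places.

2.931875

f(2.060000) = -11.754030, f(3.610000) = 17.366053 (opposite signs)
step 1: m = 2.835000, f(m) = -2.569600 < 0 → root in [2.835000, 3.610000]
step 2: m = 3.222500, f(m) = 5.490769 > 0 → root in [2.835000, 3.222500]
step 3: m = 3.028750, f(m) = 1.071377 > 0 → root in [2.835000, 3.028750]
Midpoint of [2.835000, 3.028750] = 2.931875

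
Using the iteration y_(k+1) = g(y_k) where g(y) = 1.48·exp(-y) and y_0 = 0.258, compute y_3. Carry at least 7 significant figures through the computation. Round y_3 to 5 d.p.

0.92343

y_1 = g(0.258000) = 1.143441
y_2 = g(1.143441) = 0.471706
y_3 = g(0.471706) = 0.923426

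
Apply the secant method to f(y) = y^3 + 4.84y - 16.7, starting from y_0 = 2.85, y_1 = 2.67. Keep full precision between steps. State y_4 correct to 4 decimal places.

1.9430

Secant update: y_(k+1) = y_k − f(y_k)·(y_k − y_(k-1))/(f(y_k) − f(y_(k-1))).
f(y_0) = 20.243125, f(y_1) = 15.256963
y_2 = 2.670000 - (15.256963)·(2.670000 - 2.850000)/(15.256963 - (20.243125)) = 2.119225; f(y_2) = 3.074731
y_3 = 2.119225 - (3.074731)·(2.119225 - 2.670000)/(3.074731 - (15.256963)) = 1.980212; f(y_3) = 0.649116
y_4 = 1.980212 - (0.649116)·(1.980212 - 2.119225)/(0.649116 - (3.074731)) = 1.943011; f(y_4) = 0.039610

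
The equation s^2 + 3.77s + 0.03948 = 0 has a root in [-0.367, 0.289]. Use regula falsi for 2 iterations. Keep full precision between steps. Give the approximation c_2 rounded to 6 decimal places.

f(-0.367000) = -1.209421, f(0.289000) = 1.212531
step 1: c = -0.039421, f(c) = -0.107584 < 0 → new bracket [-0.039421, 0.289000]
step 2: c = -0.012656, f(c) = -0.008074 < 0 → new bracket [-0.012656, 0.289000]

-0.012656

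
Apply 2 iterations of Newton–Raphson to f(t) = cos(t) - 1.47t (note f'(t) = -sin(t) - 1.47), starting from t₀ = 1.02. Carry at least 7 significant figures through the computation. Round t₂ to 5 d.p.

0.57215

t_0 = 1.020000: f = -0.976034, f' = -2.322108 → t_1 = 1.020000 - (-0.976034)/(-2.322108) = 0.599678
t_1 = 0.599678: f = -0.056008, f' = -2.034376 → t_2 = 0.599678 - (-0.056008)/(-2.034376) = 0.572147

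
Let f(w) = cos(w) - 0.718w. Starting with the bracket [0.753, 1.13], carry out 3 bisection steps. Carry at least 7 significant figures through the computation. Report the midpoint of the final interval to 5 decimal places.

0.87081

f(0.753000) = 0.188987, f(1.130000) = -0.384680 (opposite signs)
step 1: m = 0.941500, f(m) = -0.087421 < 0 → root in [0.753000, 0.941500]
step 2: m = 0.847250, f(m) = 0.053721 > 0 → root in [0.847250, 0.941500]
step 3: m = 0.894375, f(m) = -0.016155 < 0 → root in [0.847250, 0.894375]
Midpoint of [0.847250, 0.894375] = 0.870812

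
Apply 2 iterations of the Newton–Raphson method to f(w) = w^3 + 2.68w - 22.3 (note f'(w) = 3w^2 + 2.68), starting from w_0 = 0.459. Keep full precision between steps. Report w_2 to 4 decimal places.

4.5997

Newton update: w ← w − f(w)/f'(w).
w_0 = 0.459000: f = -20.973177, f' = 3.312043 → w_1 = 0.459000 - (-20.973177)/(3.312043) = 6.791399
w_1 = 6.791399: f = 309.141312, f' = 141.049297 → w_2 = 6.791399 - (309.141312)/(141.049297) = 4.599674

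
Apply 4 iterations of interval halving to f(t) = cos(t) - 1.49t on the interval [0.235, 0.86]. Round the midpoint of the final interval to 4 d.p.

f(0.235000) = 0.622364, f(0.860000) = -0.628963 (opposite signs)
step 1: m = 0.547500, f(m) = 0.038054 > 0 → root in [0.547500, 0.860000]
step 2: m = 0.703750, f(m) = -0.286167 < 0 → root in [0.547500, 0.703750]
step 3: m = 0.625625, f(m) = -0.121584 < 0 → root in [0.547500, 0.625625]
step 4: m = 0.586562, f(m) = -0.041130 < 0 → root in [0.547500, 0.586562]
Midpoint of [0.547500, 0.586562] = 0.567031

0.5670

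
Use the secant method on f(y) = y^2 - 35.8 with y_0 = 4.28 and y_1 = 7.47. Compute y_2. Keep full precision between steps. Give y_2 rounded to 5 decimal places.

5.76780

f(y_0) = -17.481600, f(y_1) = 20.000900
y_2 = 7.470000 - (20.000900)·(7.470000 - 4.280000)/(20.000900 - (-17.481600)) = 5.767796; f(y_2) = -2.532532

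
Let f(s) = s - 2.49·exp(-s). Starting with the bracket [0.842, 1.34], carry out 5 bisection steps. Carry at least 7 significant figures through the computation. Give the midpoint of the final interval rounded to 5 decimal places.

0.95872

f(0.842000) = -0.230811, f(1.340000) = 0.688004 (opposite signs)
step 1: m = 1.091000, f(m) = 0.254658 > 0 → root in [0.842000, 1.091000]
step 2: m = 0.966500, f(m) = 0.019274 > 0 → root in [0.842000, 0.966500]
step 3: m = 0.904250, f(m) = -0.103815 < 0 → root in [0.904250, 0.966500]
step 4: m = 0.935375, f(m) = -0.041797 < 0 → root in [0.935375, 0.966500]
step 5: m = 0.950937, f(m) = -0.011145 < 0 → root in [0.950937, 0.966500]
Midpoint of [0.950937, 0.966500] = 0.958719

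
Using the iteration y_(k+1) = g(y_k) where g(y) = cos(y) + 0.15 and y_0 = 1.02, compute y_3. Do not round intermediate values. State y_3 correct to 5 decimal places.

0.74645

y_1 = g(1.020000) = 0.673366
y_2 = g(0.673366) = 0.931727
y_3 = g(0.931727) = 0.746449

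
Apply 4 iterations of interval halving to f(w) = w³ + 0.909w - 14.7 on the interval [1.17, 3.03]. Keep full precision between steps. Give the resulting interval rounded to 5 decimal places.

f(1.170000) = -12.034857, f(3.030000) = 15.872397 (opposite signs)
step 1: m = 2.100000, f(m) = -3.530100 < 0 → root in [2.100000, 3.030000]
step 2: m = 2.565000, f(m) = 4.507297 > 0 → root in [2.100000, 2.565000]
step 3: m = 2.332500, f(m) = 0.110340 > 0 → root in [2.100000, 2.332500]
step 4: m = 2.216250, f(m) = -1.799732 < 0 → root in [2.216250, 2.332500]

[2.21625, 2.33250]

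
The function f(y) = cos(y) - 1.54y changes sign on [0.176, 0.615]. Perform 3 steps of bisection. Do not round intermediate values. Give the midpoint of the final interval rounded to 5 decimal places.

0.53269

f(0.176000) = 0.713512, f(0.615000) = -0.130327 (opposite signs)
step 1: m = 0.395500, f(m) = 0.313734 > 0 → root in [0.395500, 0.615000]
step 2: m = 0.505250, f(m) = 0.096968 > 0 → root in [0.505250, 0.615000]
step 3: m = 0.560125, f(m) = -0.015404 < 0 → root in [0.505250, 0.560125]
Midpoint of [0.505250, 0.560125] = 0.532687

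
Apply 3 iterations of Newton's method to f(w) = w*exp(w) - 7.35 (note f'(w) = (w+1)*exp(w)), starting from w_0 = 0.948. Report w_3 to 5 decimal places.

Newton update: w ← w − f(w)/f'(w).
w_0 = 0.948000: f = -4.903645, f' = 5.026899 → w_1 = 0.948000 - (-4.903645)/(5.026899) = 1.923481
w_1 = 1.923481: f = 5.815738, f' = 20.010482 → w_2 = 1.923481 - (5.815738)/(20.010482) = 1.632847
w_2 = 1.632847: f = 1.007602, f' = 13.476026 → w_3 = 1.632847 - (1.007602)/(13.476026) = 1.558077

1.55808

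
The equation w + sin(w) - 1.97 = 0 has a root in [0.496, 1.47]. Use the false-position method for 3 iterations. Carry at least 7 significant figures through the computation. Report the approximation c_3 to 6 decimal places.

f(0.496000) = -0.998089, f(1.470000) = 0.494924
step 1: c = 1.147125, f(c) = 0.088711 > 0 → new bracket [0.496000, 1.147125]
step 2: c = 1.093976, f(c) = 0.012435 > 0 → new bracket [0.496000, 1.093976]
step 3: c = 1.086618, f(c) = 0.001675 > 0 → new bracket [0.496000, 1.086618]

1.086618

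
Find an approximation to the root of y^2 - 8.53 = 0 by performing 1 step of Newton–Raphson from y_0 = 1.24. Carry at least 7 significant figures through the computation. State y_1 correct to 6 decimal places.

4.059516

f'(y) = 2y
y_0 = 1.240000: f = -6.992400, f' = 2.480000 → y_1 = 1.240000 - (-6.992400)/(2.480000) = 4.059516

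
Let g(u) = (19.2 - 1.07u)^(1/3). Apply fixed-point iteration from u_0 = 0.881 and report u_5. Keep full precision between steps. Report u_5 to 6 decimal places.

2.544651

u_1 = g(0.881000) = 2.633171
u_2 = g(2.633171) = 2.539765
u_3 = g(2.539765) = 2.544919
u_4 = g(2.544919) = 2.544635
u_5 = g(2.544635) = 2.544651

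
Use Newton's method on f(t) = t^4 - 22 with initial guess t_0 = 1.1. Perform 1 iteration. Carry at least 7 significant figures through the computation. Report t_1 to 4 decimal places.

Newton update: t ← t − f(t)/f'(t).
f'(t) = 4t^3
t_0 = 1.100000: f = -20.535900, f' = 5.324000 → t_1 = 1.100000 - (-20.535900)/(5.324000) = 4.957231

4.9572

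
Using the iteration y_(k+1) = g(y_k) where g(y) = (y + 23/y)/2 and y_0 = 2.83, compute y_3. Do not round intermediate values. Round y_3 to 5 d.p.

y_1 = g(2.830000) = 5.478604
y_2 = g(5.478604) = 4.838377
y_3 = g(4.838377) = 4.796019

4.79602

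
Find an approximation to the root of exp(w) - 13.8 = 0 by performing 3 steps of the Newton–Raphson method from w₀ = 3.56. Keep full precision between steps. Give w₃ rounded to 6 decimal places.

2.625817

f'(w) = exp(w)
w_0 = 3.560000: f = 21.363197, f' = 35.163197 → w_1 = 3.560000 - (21.363197)/(35.163197) = 2.952456
w_1 = 2.952456: f = 5.352931, f' = 19.152931 → w_2 = 2.952456 - (5.352931)/(19.152931) = 2.672972
w_2 = 2.672972: f = 0.682950, f' = 14.482950 → w_3 = 2.672972 - (0.682950)/(14.482950) = 2.625817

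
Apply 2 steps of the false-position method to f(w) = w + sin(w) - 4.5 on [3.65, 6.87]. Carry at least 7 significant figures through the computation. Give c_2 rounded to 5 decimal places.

f(3.650000) = -1.336787, f(6.870000) = 2.923711
step 1: c = 4.660317, f(c) = -0.838328 < 0 → new bracket [4.660317, 6.870000]
step 2: c = 5.152720, f(c) = -0.251891 < 0 → new bracket [5.152720, 6.870000]

5.15272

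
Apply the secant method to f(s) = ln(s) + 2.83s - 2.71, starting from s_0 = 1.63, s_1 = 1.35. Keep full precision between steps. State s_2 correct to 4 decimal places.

Secant update: s_(k+1) = s_k − f(s_k)·(s_k − s_(k-1))/(f(s_k) − f(s_(k-1))).
f(s_0) = 2.391480, f(s_1) = 1.410605
s_2 = 1.350000 - (1.410605)·(1.350000 - 1.630000)/(1.410605 - (2.391480)) = 0.947330; f(s_2) = -0.083165

0.9473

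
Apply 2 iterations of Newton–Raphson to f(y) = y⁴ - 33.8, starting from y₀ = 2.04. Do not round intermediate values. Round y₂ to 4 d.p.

f'(y) = 4y³
y_0 = 2.040000: f = -16.481085, f' = 33.958656 → y_1 = 2.040000 - (-16.481085)/(33.958656) = 2.525328
y_1 = 2.525328: f = 6.869717, f' = 64.418908 → y_2 = 2.525328 - (6.869717)/(64.418908) = 2.418687

2.4187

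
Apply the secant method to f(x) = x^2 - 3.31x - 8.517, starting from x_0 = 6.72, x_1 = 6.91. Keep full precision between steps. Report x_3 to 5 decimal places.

5.07702

Secant update: x_(k+1) = x_k − f(x_k)·(x_k − x_(k-1))/(f(x_k) − f(x_(k-1))).
f(x_0) = 14.398200, f(x_1) = 16.359000
x_2 = 6.910000 - (16.359000)·(6.910000 - 6.720000)/(16.359000 - (14.398200)) = 5.324826; f(x_2) = 2.211595
x_3 = 5.324826 - (2.211595)·(5.324826 - 6.910000)/(2.211595 - (16.359000)) = 5.077023; f(x_3) = 0.454216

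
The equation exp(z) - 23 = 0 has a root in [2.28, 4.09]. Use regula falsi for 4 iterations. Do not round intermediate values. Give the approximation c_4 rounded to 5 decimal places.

f(2.280000) = -13.223320, f(4.090000) = 36.739892
step 1: c = 2.759037, f(c) = -7.215371 < 0 → new bracket [2.759037, 4.090000]
step 2: c = 2.977518, f(c) = -3.360993 < 0 → new bracket [2.977518, 4.090000]
step 3: c = 3.070759, f(c) = -1.441747 < 0 → new bracket [3.070759, 4.090000]
step 4: c = 3.109245, f(c) = -0.595866 < 0 → new bracket [3.109245, 4.090000]

3.10925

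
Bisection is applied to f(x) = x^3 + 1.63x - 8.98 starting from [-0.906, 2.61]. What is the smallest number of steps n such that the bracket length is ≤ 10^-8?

Initial width b − a = 2.61 − -0.906 = 3.516000.
After n steps the width is (b−a)/2^n; need (b−a)/2^n ≤ 10^-8.
So n ≥ log₂(3.516000/10^-8) = log₂(351600000.0000) ≈ 28.3894.
Hence n = 29.

29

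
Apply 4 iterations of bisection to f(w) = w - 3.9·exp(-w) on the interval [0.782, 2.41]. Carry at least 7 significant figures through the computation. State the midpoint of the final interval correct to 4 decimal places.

1.1381

f(0.782000) = -1.002211, f(2.410000) = 2.059720 (opposite signs)
step 1: m = 1.596000, f(m) = 0.805448 > 0 → root in [0.782000, 1.596000]
step 2: m = 1.189000, f(m) = 0.001350 > 0 → root in [0.782000, 1.189000]
step 3: m = 0.985500, f(m) = -0.470185 < 0 → root in [0.985500, 1.189000]
step 4: m = 1.087250, f(m) = -0.227605 < 0 → root in [1.087250, 1.189000]
Midpoint of [1.087250, 1.189000] = 1.138125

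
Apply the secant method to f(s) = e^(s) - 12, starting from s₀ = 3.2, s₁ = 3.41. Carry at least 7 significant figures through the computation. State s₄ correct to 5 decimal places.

f(s_0) = 12.532530, f(s_1) = 18.265244
s_2 = 3.410000 - (18.265244)·(3.410000 - 3.200000)/(18.265244 - (12.532530)) = 2.740910; f(s_2) = 3.501086
s_3 = 2.740910 - (3.501086)·(2.740910 - 3.410000)/(3.501086 - (18.265244)) = 2.582246; f(s_3) = 1.226812
s_4 = 2.582246 - (1.226812)·(2.582246 - 2.740910)/(1.226812 - (3.501086)) = 2.496658; f(s_4) = 0.141845

2.49666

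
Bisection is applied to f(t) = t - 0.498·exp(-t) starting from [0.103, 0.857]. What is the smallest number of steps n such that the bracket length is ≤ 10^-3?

Initial width b − a = 0.857 − 0.103 = 0.754000.
After n steps the width is (b−a)/2^n; need (b−a)/2^n ≤ 10^-3.
So n ≥ log₂(0.754000/10^-3) = log₂(754.0000) ≈ 9.5584.
Hence n = 10.

10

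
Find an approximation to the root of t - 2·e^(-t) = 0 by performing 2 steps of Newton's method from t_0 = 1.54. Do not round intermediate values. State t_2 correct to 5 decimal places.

f'(t) = 1 + 2·e^(-t)
t_0 = 1.540000: f = 1.111238, f' = 1.428762 → t_1 = 1.540000 - (1.111238)/(1.428762) = 0.762237
t_1 = 0.762237: f = -0.171005, f' = 1.933242 → t_2 = 0.762237 - (-0.171005)/(1.933242) = 0.850692

0.85069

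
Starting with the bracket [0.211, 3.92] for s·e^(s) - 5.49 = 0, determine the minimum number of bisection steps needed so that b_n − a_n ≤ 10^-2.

9

Initial width b − a = 3.92 − 0.211 = 3.709000.
After n steps the width is (b−a)/2^n; need (b−a)/2^n ≤ 10^-2.
So n ≥ log₂(3.709000/10^-2) = log₂(370.9000) ≈ 8.5349.
Hence n = 9.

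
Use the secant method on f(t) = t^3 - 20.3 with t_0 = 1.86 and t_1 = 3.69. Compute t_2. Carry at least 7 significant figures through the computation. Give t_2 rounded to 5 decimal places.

f(t_0) = -13.865144, f(t_1) = 29.943409
t_2 = 3.690000 - (29.943409)·(3.690000 - 1.860000)/(29.943409 - (-13.865144)) = 2.439184; f(t_2) = -5.787785

2.43918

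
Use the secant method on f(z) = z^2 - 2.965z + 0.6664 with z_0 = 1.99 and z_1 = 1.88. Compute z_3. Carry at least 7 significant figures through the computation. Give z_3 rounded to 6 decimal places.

f(z_0) = -1.273850, f(z_1) = -1.373400
z_2 = 1.880000 - (-1.373400)·(1.880000 - 1.990000)/(-1.373400 - (-1.273850)) = 3.397569; f(z_2) = 2.136083
z_3 = 3.397569 - (2.136083)·(3.397569 - 1.880000)/(2.136083 - (-1.373400)) = 2.473885; f(z_3) = -0.548562

2.473885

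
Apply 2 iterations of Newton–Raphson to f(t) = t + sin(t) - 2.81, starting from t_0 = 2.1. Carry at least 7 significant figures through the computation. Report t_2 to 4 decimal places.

1.8462

f'(t) = 1 + cos(t)
t_0 = 2.100000: f = 0.153209, f' = 0.495154 → t_1 = 2.100000 - (0.153209)/(0.495154) = 1.790582
t_1 = 1.790582: f = -0.043474, f' = 0.781979 → t_2 = 1.790582 - (-0.043474)/(0.781979) = 1.846177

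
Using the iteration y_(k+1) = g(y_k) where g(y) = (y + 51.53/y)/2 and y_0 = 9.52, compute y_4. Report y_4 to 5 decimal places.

y_1 = g(9.520000) = 7.466408
y_2 = g(7.466408) = 7.183993
y_3 = g(7.183993) = 7.178442
y_4 = g(7.178442) = 7.178440

7.17844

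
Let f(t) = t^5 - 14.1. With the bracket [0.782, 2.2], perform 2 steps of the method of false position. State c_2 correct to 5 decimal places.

1.41494

f(0.782000) = -13.807562, f(2.200000) = 37.436320
step 1: c = 1.164077, f(c) = -11.962486 < 0 → new bracket [1.164077, 2.200000]
step 2: c = 1.414938, f(c) = -8.428646 < 0 → new bracket [1.414938, 2.200000]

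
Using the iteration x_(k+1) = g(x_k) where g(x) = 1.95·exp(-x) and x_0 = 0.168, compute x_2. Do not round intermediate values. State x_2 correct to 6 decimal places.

x_1 = g(0.168000) = 1.648440
x_2 = g(1.648440) = 0.375082

0.375082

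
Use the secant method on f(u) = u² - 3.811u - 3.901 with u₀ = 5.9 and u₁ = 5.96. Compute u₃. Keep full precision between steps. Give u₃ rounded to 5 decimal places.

4.68800

Secant update: u_(k+1) = u_k − f(u_k)·(u_k − u_(k-1))/(f(u_k) − f(u_(k-1))).
f(u_0) = 8.424100, f(u_1) = 8.907040
u_2 = 5.960000 - (8.907040)·(5.960000 - 5.900000)/(8.907040 - (8.424100)) = 4.853398; f(u_2) = 1.158172
u_3 = 4.853398 - (1.158172)·(4.853398 - 5.960000)/(1.158172 - (8.907040)) = 4.688001; f(u_3) = 0.210384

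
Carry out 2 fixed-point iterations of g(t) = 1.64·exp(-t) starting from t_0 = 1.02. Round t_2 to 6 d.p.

t_1 = g(1.020000) = 0.591376
t_2 = g(0.591376) = 0.907847

0.907847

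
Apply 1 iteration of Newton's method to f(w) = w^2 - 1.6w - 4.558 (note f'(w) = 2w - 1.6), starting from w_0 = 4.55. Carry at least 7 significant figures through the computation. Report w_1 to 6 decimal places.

3.368067

Newton update: w ← w − f(w)/f'(w).
w_0 = 4.550000: f = 8.864500, f' = 7.500000 → w_1 = 4.550000 - (8.864500)/(7.500000) = 3.368067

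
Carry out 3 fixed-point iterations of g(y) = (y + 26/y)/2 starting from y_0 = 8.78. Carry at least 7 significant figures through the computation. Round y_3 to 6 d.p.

y_1 = g(8.780000) = 5.870638
y_2 = g(5.870638) = 5.149729
y_3 = g(5.149729) = 5.099269

5.099269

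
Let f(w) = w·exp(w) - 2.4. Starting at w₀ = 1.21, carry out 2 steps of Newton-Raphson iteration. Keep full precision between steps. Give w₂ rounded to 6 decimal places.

f'(w) = (w + 1)·exp(w)
w_0 = 1.210000: f = 1.657716, f' = 7.411201 → w_1 = 1.210000 - (1.657716)/(7.411201) = 0.986323
w_1 = 0.986323: f = 0.244683, f' = 5.326040 → w_2 = 0.986323 - (0.244683)/(5.326040) = 0.940382

0.940382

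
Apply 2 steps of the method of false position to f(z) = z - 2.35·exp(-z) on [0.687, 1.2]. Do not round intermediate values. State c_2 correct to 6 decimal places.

False-position update: c = (a·f(b) − b·f(a))/(f(b) − f(a)); replace the endpoint whose sign matches f(c).
f(0.687000) = -0.495245, f(1.200000) = 0.492194
step 1: c = 0.944293, f(c) = 0.030249 > 0 → new bracket [0.687000, 0.944293]
step 2: c = 0.929482, f(c) = 0.001800 > 0 → new bracket [0.687000, 0.929482]

0.929482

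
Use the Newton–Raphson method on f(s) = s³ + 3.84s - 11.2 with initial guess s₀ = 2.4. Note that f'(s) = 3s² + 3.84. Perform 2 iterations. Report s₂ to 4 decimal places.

1.6902

Newton update: s ← s − f(s)/f'(s).
s_0 = 2.400000: f = 11.840000, f' = 21.120000 → s_1 = 2.400000 - (11.840000)/(21.120000) = 1.839394
s_1 = 1.839394: f = 2.086623, f' = 13.990110 → s_2 = 1.839394 - (2.086623)/(13.990110) = 1.690244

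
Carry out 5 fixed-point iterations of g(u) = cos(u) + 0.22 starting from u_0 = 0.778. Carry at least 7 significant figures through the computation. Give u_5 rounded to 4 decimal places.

u_1 = g(0.778000) = 0.932319
u_2 = g(0.932319) = 0.815974
u_3 = g(0.815974) = 0.905159
u_4 = g(0.905159) = 0.837560
u_5 = g(0.837560) = 0.889278

0.8893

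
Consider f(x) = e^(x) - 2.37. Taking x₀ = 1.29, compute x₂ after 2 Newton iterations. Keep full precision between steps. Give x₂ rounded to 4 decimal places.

f'(x) = e^(x)
x_0 = 1.290000: f = 1.262787, f' = 3.632787 → x_1 = 1.290000 - (1.262787)/(3.632787) = 0.942392
x_1 = 0.942392: f = 0.196112, f' = 2.566112 → x_2 = 0.942392 - (0.196112)/(2.566112) = 0.865968

0.8660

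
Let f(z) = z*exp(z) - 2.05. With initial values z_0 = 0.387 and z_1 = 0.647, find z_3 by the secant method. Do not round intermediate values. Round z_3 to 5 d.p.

0.84662

f(z_0) = -1.480121, f(z_1) = -0.814358
z_2 = 0.647000 - (-0.814358)·(0.647000 - 0.387000)/(-0.814358 - (-1.480121)) = 0.965031; f(z_2) = 0.483077
z_3 = 0.965031 - (0.483077)·(0.965031 - 0.647000)/(0.483077 - (-0.814358)) = 0.846617; f(z_3) = -0.075903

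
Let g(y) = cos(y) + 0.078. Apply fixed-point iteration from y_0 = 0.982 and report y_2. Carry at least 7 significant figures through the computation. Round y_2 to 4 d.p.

0.8840

y_1 = g(0.982000) = 0.633360
y_2 = g(0.633360) = 0.884043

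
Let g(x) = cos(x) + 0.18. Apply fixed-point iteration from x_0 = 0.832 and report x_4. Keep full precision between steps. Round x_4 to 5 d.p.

0.84045

x_1 = g(0.832000) = 0.853399
x_2 = g(0.853399) = 0.837426
x_3 = g(0.837426) = 0.849377
x_4 = g(0.849377) = 0.840451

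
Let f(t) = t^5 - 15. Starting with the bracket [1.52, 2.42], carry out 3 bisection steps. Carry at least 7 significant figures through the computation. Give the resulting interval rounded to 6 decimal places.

f(1.520000) = -6.886319, f(2.420000) = 67.999759 (opposite signs)
step 1: m = 1.970000, f(m) = 14.670928 > 0 → root in [1.520000, 1.970000]
step 2: m = 1.745000, f(m) = 1.179949 > 0 → root in [1.520000, 1.745000]
step 3: m = 1.632500, f(m) = -3.405128 < 0 → root in [1.632500, 1.745000]

[1.632500, 1.745000]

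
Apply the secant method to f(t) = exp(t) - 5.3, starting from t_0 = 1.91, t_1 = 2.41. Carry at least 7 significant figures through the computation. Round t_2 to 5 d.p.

1.74416

f(t_0) = 1.453089, f(t_1) = 5.833961
t_2 = 2.410000 - (5.833961)·(2.410000 - 1.910000)/(5.833961 - (1.453089)) = 1.744155; f(t_2) = 0.421067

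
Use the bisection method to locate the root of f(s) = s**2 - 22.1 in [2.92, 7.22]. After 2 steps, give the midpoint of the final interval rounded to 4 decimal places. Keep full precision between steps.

4.5325

f(2.920000) = -13.573600, f(7.220000) = 30.028400 (opposite signs)
step 1: m = 5.070000, f(m) = 3.604900 > 0 → root in [2.920000, 5.070000]
step 2: m = 3.995000, f(m) = -6.139975 < 0 → root in [3.995000, 5.070000]
Midpoint of [3.995000, 5.070000] = 4.532500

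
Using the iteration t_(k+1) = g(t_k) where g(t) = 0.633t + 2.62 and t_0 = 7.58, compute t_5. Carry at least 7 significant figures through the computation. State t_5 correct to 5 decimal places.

7.18379

t_1 = g(7.580000) = 7.418140
t_2 = g(7.418140) = 7.315683
t_3 = g(7.315683) = 7.250827
t_4 = g(7.250827) = 7.209774
t_5 = g(7.209774) = 7.183787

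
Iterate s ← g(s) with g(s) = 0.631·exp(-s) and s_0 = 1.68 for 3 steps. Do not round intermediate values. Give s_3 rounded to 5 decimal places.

0.36008

s_1 = g(1.680000) = 0.117602
s_2 = g(0.117602) = 0.560990
s_3 = g(0.560990) = 0.360076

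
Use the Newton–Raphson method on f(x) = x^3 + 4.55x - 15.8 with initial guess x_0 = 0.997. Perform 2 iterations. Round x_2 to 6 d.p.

1.980034

Newton update: x ← x − f(x)/f'(x).
f'(x) = 3x^2 + 4.55
x_0 = 0.997000: f = -10.272623, f' = 7.532027 → x_1 = 0.997000 - (-10.272623)/(7.532027) = 2.360859
x_1 = 2.360859: f = 8.100523, f' = 21.270966 → x_2 = 2.360859 - (8.100523)/(21.270966) = 1.980034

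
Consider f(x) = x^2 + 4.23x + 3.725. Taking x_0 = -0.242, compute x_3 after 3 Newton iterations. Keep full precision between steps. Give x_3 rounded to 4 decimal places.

f'(x) = 2x + 4.23
x_0 = -0.242000: f = 2.759904, f' = 3.746000 → x_1 = -0.242000 - (2.759904)/(3.746000) = -0.978760
x_1 = -0.978760: f = 0.542816, f' = 2.272479 → x_2 = -0.978760 - (0.542816)/(2.272479) = -1.217625
x_2 = -1.217625: f = 0.057056, f' = 1.794750 → x_3 = -1.217625 - (0.057056)/(1.794750) = -1.249416

-1.2494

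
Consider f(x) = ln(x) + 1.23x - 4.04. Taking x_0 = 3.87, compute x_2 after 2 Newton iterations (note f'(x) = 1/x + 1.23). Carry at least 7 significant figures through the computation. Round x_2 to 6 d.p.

Newton update: x ← x − f(x)/f'(x).
x_0 = 3.870000: f = 2.073355, f' = 1.488398 → x_1 = 3.870000 - (2.073355)/(1.488398) = 2.476989
x_1 = 2.476989: f = -0.086260, f' = 1.633716 → x_2 = 2.476989 - (-0.086260)/(1.633716) = 2.529789

2.529789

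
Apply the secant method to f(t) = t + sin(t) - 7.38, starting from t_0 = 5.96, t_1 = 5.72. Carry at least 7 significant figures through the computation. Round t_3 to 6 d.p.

6.847760

f(t_0) = -1.737589, f(t_1) = -2.193882
t_2 = 5.720000 - (-2.193882)·(5.720000 - 5.960000)/(-2.193882 - (-1.737589)) = 6.873932; f(t_2) = 0.050913
t_3 = 6.873932 - (0.050913)·(6.873932 - 5.720000)/(0.050913 - (-2.193882)) = 6.847760; f(t_3) = 0.002817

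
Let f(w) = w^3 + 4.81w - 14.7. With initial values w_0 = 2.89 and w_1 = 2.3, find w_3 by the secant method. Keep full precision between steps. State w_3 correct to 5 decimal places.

f(w_0) = 23.338469, f(w_1) = 8.530000
w_2 = 2.300000 - (8.530000)·(2.300000 - 2.890000)/(8.530000 - (23.338469)) = 1.960147; f(w_2) = 2.259540
w_3 = 1.960147 - (2.259540)·(1.960147 - 2.300000)/(2.259540 - (8.530000)) = 1.837682; f(w_3) = 0.345245

1.83768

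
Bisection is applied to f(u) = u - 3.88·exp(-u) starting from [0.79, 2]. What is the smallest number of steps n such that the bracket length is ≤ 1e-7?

Initial width b − a = 2 − 0.79 = 1.210000.
After n steps the width is (b−a)/2^n; need (b−a)/2^n ≤ 1e-7.
So n ≥ log₂(1.210000/1e-7) = log₂(12100000.0000) ≈ 23.5285.
Hence n = 24.

24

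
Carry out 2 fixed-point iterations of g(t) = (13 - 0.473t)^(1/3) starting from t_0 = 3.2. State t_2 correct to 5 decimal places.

t_1 = g(3.200000) = 2.256289
t_2 = g(2.256289) = 2.285145

2.28515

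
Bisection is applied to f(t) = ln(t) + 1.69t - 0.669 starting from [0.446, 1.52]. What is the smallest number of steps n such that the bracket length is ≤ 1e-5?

Initial width b − a = 1.52 − 0.446 = 1.074000.
After n steps the width is (b−a)/2^n; need (b−a)/2^n ≤ 1e-5.
So n ≥ log₂(1.074000/1e-5) = log₂(107400.0000) ≈ 16.7126.
Hence n = 17.

17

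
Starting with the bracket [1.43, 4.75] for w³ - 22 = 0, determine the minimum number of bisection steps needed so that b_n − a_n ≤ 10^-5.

Initial width b − a = 4.75 − 1.43 = 3.320000.
After n steps the width is (b−a)/2^n; need (b−a)/2^n ≤ 10^-5.
So n ≥ log₂(3.320000/10^-5) = log₂(332000.0000) ≈ 18.3408.
Hence n = 19.

19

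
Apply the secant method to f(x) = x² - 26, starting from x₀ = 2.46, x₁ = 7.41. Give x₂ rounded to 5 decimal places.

4.48111

f(x_0) = -19.948400, f(x_1) = 28.908100
x_2 = 7.410000 - (28.908100)·(7.410000 - 2.460000)/(28.908100 - (-19.948400)) = 4.481114; f(x_2) = -5.919613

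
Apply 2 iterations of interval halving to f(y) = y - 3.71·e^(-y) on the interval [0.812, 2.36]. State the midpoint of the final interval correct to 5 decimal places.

1.00550

f(0.812000) = -0.835126, f(2.360000) = 2.009701 (opposite signs)
step 1: m = 1.586000, f(m) = 0.826404 > 0 → root in [0.812000, 1.586000]
step 2: m = 1.199000, f(m) = 0.080451 > 0 → root in [0.812000, 1.199000]
Midpoint of [0.812000, 1.199000] = 1.005500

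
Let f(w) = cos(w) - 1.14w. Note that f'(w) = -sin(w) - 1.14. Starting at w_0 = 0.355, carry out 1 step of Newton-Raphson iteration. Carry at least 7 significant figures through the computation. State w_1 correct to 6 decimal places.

0.713262

Newton update: w ← w − f(w)/f'(w).
w_0 = 0.355000: f = 0.532946, f' = -1.487590 → w_1 = 0.355000 - (0.532946)/(-1.487590) = 0.713262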